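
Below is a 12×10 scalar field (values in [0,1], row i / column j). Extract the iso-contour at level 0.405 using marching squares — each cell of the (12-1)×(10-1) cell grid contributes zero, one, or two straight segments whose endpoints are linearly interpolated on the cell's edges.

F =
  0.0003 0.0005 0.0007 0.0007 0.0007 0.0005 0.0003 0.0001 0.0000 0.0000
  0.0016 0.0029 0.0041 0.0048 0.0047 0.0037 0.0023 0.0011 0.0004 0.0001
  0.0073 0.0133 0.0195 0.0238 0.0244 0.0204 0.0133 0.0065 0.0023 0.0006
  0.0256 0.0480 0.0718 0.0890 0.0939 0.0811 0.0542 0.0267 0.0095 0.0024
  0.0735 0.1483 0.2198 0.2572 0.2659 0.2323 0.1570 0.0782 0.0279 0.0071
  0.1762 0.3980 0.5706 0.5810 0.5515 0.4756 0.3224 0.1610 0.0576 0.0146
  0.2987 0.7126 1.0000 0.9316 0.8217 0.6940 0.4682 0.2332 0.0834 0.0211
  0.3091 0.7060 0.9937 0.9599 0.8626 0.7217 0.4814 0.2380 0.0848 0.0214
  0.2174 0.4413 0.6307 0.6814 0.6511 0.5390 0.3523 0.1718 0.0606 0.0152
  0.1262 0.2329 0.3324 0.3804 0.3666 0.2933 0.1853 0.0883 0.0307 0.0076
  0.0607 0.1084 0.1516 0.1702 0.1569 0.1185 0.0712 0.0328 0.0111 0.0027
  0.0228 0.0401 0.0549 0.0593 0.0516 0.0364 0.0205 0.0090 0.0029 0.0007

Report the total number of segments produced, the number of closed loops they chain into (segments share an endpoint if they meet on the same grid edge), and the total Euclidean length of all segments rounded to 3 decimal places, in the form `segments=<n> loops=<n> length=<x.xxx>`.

cell (4,1): code 0100 → (4.528,2.000)–(5.000,1.041)
cell (4,2): code 1100 → (4.456,3.000)–(4.528,2.000)
cell (4,3): code 1100 → (4.487,4.000)–(4.456,3.000)
cell (4,4): code 1100 → (4.710,5.000)–(4.487,4.000)
cell (4,5): code 1000 → (5.000,5.461)–(4.710,5.000)
cell (5,0): code 0100 → (5.022,1.000)–(6.000,0.257)
cell (5,1): code 1110 → (5.000,1.041)–(5.022,1.000)
cell (5,5): code 1101 → (5.567,6.000)–(5.000,5.461)
cell (5,6): code 1000 → (6.000,6.269)–(5.567,6.000)
cell (6,0): code 0110 → (6.000,0.257)–(7.000,0.242)
cell (6,6): code 1001 → (7.000,6.314)–(6.000,6.269)
cell (7,0): code 0110 → (7.000,0.242)–(8.000,0.838)
cell (7,5): code 1011 → (8.000,5.718)–(7.592,6.000)
cell (7,6): code 0001 → (7.592,6.000)–(7.000,6.314)
cell (8,0): code 0010 → (8.000,0.838)–(8.174,1.000)
cell (8,1): code 0011 → (8.174,1.000)–(8.757,2.000)
cell (8,2): code 0011 → (8.757,2.000)–(8.918,3.000)
cell (8,3): code 0011 → (8.918,3.000)–(8.865,4.000)
cell (8,4): code 0011 → (8.865,4.000)–(8.545,5.000)
cell (8,5): code 0001 → (8.545,5.000)–(8.000,5.718)
total: 20 segments, chained into 1 closed loop(s), length Σ = 16.900454

segments=20 loops=1 length=16.900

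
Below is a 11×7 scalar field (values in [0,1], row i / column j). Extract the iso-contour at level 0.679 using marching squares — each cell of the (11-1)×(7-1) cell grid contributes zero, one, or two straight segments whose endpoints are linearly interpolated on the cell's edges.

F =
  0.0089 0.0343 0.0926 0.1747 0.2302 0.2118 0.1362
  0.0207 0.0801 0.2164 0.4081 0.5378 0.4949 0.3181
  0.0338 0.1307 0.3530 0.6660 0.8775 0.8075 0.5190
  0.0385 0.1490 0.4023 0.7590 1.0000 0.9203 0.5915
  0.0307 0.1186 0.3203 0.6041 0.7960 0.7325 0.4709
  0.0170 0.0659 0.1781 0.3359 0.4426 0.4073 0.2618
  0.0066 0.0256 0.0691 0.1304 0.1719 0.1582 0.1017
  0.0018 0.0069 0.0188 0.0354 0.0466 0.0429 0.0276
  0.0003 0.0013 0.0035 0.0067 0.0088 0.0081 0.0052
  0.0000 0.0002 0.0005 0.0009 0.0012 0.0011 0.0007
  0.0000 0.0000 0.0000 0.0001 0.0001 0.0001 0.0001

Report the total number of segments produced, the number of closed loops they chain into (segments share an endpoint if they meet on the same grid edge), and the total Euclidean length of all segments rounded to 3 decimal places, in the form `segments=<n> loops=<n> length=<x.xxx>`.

cell (1,3): code 0100 → (1.416,4.000)–(2.000,3.061)
cell (1,4): code 1100 → (1.589,5.000)–(1.416,4.000)
cell (1,5): code 1000 → (2.000,5.445)–(1.589,5.000)
cell (2,2): code 0100 → (2.140,3.000)–(3.000,2.776)
cell (2,3): code 1110 → (2.000,3.061)–(2.140,3.000)
cell (2,5): code 1001 → (3.000,5.734)–(2.000,5.445)
cell (3,2): code 0010 → (3.000,2.776)–(3.516,3.000)
cell (3,3): code 0111 → (3.516,3.000)–(4.000,3.390)
cell (3,5): code 1001 → (4.000,5.205)–(3.000,5.734)
cell (4,3): code 0010 → (4.000,3.390)–(4.331,4.000)
cell (4,4): code 0011 → (4.331,4.000)–(4.165,5.000)
cell (4,5): code 0001 → (4.165,5.000)–(4.000,5.205)
total: 12 segments, chained into 1 closed loop(s), length Σ = 9.094998

segments=12 loops=1 length=9.095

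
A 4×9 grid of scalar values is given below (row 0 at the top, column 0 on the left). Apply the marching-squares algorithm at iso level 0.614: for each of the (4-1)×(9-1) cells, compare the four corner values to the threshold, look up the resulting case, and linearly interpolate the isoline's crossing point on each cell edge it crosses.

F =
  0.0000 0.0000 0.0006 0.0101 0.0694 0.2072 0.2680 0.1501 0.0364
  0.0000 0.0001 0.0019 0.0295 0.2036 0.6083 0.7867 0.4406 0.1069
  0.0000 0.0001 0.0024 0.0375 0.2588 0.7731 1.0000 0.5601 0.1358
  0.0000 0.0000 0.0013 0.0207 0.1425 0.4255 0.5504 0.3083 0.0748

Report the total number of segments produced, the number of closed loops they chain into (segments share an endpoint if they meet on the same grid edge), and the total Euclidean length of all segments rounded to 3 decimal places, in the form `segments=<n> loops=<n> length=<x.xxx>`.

segments=8 loops=1 length=6.611

cell (0,5): code 0100 → (0.667,6.000)–(1.000,5.032)
cell (0,6): code 1000 → (1.000,6.499)–(0.667,6.000)
cell (1,4): code 0100 → (1.035,5.000)–(2.000,4.691)
cell (1,5): code 1110 → (1.000,5.032)–(1.035,5.000)
cell (1,6): code 1001 → (2.000,6.877)–(1.000,6.499)
cell (2,4): code 0010 → (2.000,4.691)–(2.458,5.000)
cell (2,5): code 0011 → (2.458,5.000)–(2.859,6.000)
cell (2,6): code 0001 → (2.859,6.000)–(2.000,6.877)
total: 8 segments, chained into 1 closed loop(s), length Σ = 6.611065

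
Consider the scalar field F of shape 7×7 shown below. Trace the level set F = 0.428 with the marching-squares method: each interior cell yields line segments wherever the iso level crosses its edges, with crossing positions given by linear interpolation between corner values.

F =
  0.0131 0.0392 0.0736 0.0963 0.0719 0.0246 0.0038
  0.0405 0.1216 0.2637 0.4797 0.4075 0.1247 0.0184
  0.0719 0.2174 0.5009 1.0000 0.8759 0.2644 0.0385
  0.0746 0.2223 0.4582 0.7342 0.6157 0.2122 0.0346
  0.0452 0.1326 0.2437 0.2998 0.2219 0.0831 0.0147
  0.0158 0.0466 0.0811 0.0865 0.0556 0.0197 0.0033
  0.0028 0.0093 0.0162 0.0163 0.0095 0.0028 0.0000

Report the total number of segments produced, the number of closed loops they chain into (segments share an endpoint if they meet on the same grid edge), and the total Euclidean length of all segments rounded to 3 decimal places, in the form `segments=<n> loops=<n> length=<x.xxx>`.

cell (0,2): code 0100 → (0.865,3.000)–(1.000,2.761)
cell (0,3): code 1000 → (1.000,3.716)–(0.865,3.000)
cell (1,1): code 0100 → (1.693,2.000)–(2.000,1.743)
cell (1,2): code 1110 → (1.000,2.761)–(1.693,2.000)
cell (1,3): code 1101 → (1.044,4.000)–(1.000,3.716)
cell (1,4): code 1000 → (2.000,4.732)–(1.044,4.000)
cell (2,1): code 0110 → (2.000,1.743)–(3.000,1.872)
cell (2,4): code 1001 → (3.000,4.465)–(2.000,4.732)
cell (3,1): code 0010 → (3.000,1.872)–(3.141,2.000)
cell (3,2): code 0011 → (3.141,2.000)–(3.705,3.000)
cell (3,3): code 0011 → (3.705,3.000)–(3.477,4.000)
cell (3,4): code 0001 → (3.477,4.000)–(3.000,4.465)
total: 12 segments, chained into 1 closed loop(s), length Σ = 8.998238

segments=12 loops=1 length=8.998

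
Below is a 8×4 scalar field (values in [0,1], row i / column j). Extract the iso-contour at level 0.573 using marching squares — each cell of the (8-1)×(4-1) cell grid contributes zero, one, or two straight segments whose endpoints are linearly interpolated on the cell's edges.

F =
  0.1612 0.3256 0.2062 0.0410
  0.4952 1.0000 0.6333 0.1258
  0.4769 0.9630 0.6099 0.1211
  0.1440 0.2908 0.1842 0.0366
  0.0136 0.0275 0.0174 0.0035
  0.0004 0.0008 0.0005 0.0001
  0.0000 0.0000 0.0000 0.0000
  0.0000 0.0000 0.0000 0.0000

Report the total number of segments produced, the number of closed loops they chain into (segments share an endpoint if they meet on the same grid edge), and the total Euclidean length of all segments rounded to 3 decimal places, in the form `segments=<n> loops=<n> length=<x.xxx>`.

cell (0,0): code 0100 → (0.367,1.000)–(1.000,0.154)
cell (0,1): code 1100 → (0.859,2.000)–(0.367,1.000)
cell (0,2): code 1000 → (1.000,2.119)–(0.859,2.000)
cell (1,0): code 0110 → (1.000,0.154)–(2.000,0.198)
cell (1,2): code 1001 → (2.000,2.075)–(1.000,2.119)
cell (2,0): code 0010 → (2.000,0.198)–(2.580,1.000)
cell (2,1): code 0011 → (2.580,1.000)–(2.087,2.000)
cell (2,2): code 0001 → (2.087,2.000)–(2.000,2.075)
total: 8 segments, chained into 1 closed loop(s), length Σ = 6.577673

segments=8 loops=1 length=6.578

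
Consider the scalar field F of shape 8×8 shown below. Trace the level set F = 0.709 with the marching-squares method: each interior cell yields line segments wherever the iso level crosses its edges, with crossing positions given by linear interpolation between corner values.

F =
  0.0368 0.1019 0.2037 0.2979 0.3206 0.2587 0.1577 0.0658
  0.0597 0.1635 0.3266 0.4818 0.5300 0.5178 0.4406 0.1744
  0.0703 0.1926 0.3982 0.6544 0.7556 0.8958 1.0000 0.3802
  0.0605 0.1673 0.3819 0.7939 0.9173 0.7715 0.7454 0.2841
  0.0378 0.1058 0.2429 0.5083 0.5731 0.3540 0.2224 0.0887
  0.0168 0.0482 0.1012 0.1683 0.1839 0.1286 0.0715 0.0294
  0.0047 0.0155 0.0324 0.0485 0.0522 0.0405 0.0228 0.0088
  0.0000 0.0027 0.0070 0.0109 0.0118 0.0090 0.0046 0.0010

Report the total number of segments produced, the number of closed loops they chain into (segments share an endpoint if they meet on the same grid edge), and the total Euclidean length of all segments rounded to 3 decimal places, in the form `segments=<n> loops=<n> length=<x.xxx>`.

cell (1,3): code 0100 → (1.793,4.000)–(2.000,3.540)
cell (1,4): code 1100 → (1.506,5.000)–(1.793,4.000)
cell (1,5): code 1100 → (1.480,6.000)–(1.506,5.000)
cell (1,6): code 1000 → (2.000,6.470)–(1.480,6.000)
cell (2,2): code 0100 → (2.391,3.000)–(3.000,2.794)
cell (2,3): code 1110 → (2.000,3.540)–(2.391,3.000)
cell (2,6): code 1001 → (3.000,6.079)–(2.000,6.470)
cell (3,2): code 0010 → (3.000,2.794)–(3.297,3.000)
cell (3,3): code 0011 → (3.297,3.000)–(3.605,4.000)
cell (3,4): code 0011 → (3.605,4.000)–(3.150,5.000)
cell (3,5): code 0011 → (3.150,5.000)–(3.070,6.000)
cell (3,6): code 0001 → (3.070,6.000)–(3.000,6.079)
total: 12 segments, chained into 1 closed loop(s), length Σ = 9.244267

segments=12 loops=1 length=9.244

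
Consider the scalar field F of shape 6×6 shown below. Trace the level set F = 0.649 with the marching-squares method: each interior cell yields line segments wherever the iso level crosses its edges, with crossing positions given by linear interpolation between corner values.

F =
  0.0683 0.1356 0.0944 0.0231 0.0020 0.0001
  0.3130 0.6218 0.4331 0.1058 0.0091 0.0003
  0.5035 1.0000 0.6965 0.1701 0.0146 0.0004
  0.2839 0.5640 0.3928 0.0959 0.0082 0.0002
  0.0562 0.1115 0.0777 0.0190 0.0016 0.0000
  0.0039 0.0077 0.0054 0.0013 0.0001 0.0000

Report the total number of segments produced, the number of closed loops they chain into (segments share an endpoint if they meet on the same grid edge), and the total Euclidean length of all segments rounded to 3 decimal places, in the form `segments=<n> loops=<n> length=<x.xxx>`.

cell (1,0): code 0100 → (1.072,1.000)–(2.000,0.293)
cell (1,1): code 1100 → (1.820,2.000)–(1.072,1.000)
cell (1,2): code 1000 → (2.000,2.090)–(1.820,2.000)
cell (2,0): code 0010 → (2.000,0.293)–(2.805,1.000)
cell (2,1): code 0011 → (2.805,1.000)–(2.156,2.000)
cell (2,2): code 0001 → (2.156,2.000)–(2.000,2.090)
total: 6 segments, chained into 1 closed loop(s), length Σ = 5.060869

segments=6 loops=1 length=5.061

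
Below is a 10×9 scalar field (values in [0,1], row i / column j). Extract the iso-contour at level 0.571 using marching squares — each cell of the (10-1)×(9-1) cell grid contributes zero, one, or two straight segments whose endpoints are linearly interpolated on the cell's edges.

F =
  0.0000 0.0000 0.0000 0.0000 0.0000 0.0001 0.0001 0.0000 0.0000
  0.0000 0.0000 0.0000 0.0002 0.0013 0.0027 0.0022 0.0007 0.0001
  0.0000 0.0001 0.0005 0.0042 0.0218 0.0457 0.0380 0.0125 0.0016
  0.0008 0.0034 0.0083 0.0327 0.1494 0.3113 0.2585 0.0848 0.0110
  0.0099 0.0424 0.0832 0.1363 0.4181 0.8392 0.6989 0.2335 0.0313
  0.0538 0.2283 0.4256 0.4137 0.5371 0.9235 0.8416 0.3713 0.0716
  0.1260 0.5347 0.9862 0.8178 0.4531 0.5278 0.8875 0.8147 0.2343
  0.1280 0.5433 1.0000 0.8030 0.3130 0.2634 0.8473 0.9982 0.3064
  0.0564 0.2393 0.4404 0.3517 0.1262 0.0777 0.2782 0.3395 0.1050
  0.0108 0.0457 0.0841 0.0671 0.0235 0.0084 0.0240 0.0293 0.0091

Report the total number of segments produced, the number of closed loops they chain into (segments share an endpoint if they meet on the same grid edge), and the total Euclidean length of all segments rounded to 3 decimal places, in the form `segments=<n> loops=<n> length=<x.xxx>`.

cell (3,4): code 0100 → (3.492,5.000)–(4.000,4.363)
cell (3,5): code 1100 → (3.710,6.000)–(3.492,5.000)
cell (3,6): code 1000 → (4.000,6.275)–(3.710,6.000)
cell (4,4): code 0110 → (4.000,4.363)–(5.000,4.088)
cell (4,6): code 1001 → (5.000,6.575)–(4.000,6.275)
cell (5,1): code 0100 → (5.259,2.000)–(6.000,1.080)
cell (5,2): code 1100 → (5.389,3.000)–(5.259,2.000)
cell (5,3): code 1000 → (6.000,3.677)–(5.389,3.000)
cell (5,4): code 0010 → (5.000,4.088)–(5.891,5.000)
cell (5,5): code 0111 → (5.891,5.000)–(6.000,5.120)
cell (5,6): code 1101 → (5.450,7.000)–(5.000,6.575)
cell (5,7): code 1000 → (6.000,7.420)–(5.450,7.000)
cell (6,1): code 0110 → (6.000,1.080)–(7.000,1.061)
cell (6,3): code 1001 → (7.000,3.473)–(6.000,3.677)
cell (6,5): code 0110 → (6.000,5.120)–(7.000,5.527)
cell (6,7): code 1001 → (7.000,7.618)–(6.000,7.420)
cell (7,1): code 0010 → (7.000,1.061)–(7.767,2.000)
cell (7,2): code 0011 → (7.767,2.000)–(7.514,3.000)
cell (7,3): code 0001 → (7.514,3.000)–(7.000,3.473)
cell (7,5): code 0010 → (7.000,5.527)–(7.486,6.000)
cell (7,6): code 0011 → (7.486,6.000)–(7.649,7.000)
cell (7,7): code 0001 → (7.649,7.000)–(7.000,7.618)
total: 22 segments, chained into 2 closed loop(s), length Σ = 19.817074

segments=22 loops=2 length=19.817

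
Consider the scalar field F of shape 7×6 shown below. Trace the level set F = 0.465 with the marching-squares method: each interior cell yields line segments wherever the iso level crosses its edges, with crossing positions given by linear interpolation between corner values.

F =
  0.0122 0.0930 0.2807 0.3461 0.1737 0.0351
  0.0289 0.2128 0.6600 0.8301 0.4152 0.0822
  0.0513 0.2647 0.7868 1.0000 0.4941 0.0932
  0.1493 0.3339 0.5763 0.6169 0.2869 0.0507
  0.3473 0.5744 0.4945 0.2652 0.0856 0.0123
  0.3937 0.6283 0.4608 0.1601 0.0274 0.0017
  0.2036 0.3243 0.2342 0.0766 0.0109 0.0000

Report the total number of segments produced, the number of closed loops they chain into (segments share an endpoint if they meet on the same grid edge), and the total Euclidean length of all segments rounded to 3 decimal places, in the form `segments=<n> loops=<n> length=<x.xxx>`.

cell (0,1): code 0100 → (0.486,2.000)–(1.000,1.564)
cell (0,2): code 1100 → (0.246,3.000)–(0.486,2.000)
cell (0,3): code 1000 → (1.000,3.880)–(0.246,3.000)
cell (1,1): code 0110 → (1.000,1.564)–(2.000,1.384)
cell (1,3): code 1101 → (1.631,4.000)–(1.000,3.880)
cell (1,4): code 1000 → (2.000,4.073)–(1.631,4.000)
cell (2,1): code 0110 → (2.000,1.384)–(3.000,1.541)
cell (2,3): code 1011 → (3.000,3.460)–(2.140,4.000)
cell (2,4): code 0001 → (2.140,4.000)–(2.000,4.073)
cell (3,0): code 0100 → (3.545,1.000)–(4.000,0.518)
cell (3,1): code 1110 → (3.000,1.541)–(3.545,1.000)
cell (3,2): code 1011 → (4.000,2.129)–(3.432,3.000)
cell (3,3): code 0001 → (3.432,3.000)–(3.000,3.460)
cell (4,0): code 0110 → (4.000,0.518)–(5.000,0.304)
cell (4,1): code 1011 → (5.000,1.975)–(4.875,2.000)
cell (4,2): code 0001 → (4.875,2.000)–(4.000,2.129)
cell (5,0): code 0010 → (5.000,0.304)–(5.537,1.000)
cell (5,1): code 0001 → (5.537,1.000)–(5.000,1.975)
total: 18 segments, chained into 1 closed loop(s), length Σ = 14.210262

segments=18 loops=1 length=14.210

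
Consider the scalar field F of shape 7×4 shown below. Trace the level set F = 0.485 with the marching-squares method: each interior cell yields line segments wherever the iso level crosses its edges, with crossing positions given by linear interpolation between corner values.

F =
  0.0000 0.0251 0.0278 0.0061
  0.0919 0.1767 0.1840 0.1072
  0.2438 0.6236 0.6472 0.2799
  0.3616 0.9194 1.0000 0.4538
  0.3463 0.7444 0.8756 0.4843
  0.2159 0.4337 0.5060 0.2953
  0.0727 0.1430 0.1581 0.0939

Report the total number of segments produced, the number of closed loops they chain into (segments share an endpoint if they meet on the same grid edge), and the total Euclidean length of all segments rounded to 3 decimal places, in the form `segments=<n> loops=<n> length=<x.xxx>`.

segments=12 loops=1 length=9.799

cell (1,0): code 0100 → (1.690,1.000)–(2.000,0.635)
cell (1,1): code 1100 → (1.650,2.000)–(1.690,1.000)
cell (1,2): code 1000 → (2.000,2.442)–(1.650,2.000)
cell (2,0): code 0110 → (2.000,0.635)–(3.000,0.221)
cell (2,2): code 1001 → (3.000,2.943)–(2.000,2.442)
cell (3,0): code 0110 → (3.000,0.221)–(4.000,0.348)
cell (3,2): code 1001 → (4.000,2.998)–(3.000,2.943)
cell (4,0): code 0010 → (4.000,0.348)–(4.835,1.000)
cell (4,1): code 0111 → (4.835,1.000)–(5.000,1.710)
cell (4,2): code 1001 → (5.000,2.100)–(4.000,2.998)
cell (5,1): code 0010 → (5.000,1.710)–(5.060,2.000)
cell (5,2): code 0001 → (5.060,2.000)–(5.000,2.100)
total: 12 segments, chained into 1 closed loop(s), length Σ = 9.798881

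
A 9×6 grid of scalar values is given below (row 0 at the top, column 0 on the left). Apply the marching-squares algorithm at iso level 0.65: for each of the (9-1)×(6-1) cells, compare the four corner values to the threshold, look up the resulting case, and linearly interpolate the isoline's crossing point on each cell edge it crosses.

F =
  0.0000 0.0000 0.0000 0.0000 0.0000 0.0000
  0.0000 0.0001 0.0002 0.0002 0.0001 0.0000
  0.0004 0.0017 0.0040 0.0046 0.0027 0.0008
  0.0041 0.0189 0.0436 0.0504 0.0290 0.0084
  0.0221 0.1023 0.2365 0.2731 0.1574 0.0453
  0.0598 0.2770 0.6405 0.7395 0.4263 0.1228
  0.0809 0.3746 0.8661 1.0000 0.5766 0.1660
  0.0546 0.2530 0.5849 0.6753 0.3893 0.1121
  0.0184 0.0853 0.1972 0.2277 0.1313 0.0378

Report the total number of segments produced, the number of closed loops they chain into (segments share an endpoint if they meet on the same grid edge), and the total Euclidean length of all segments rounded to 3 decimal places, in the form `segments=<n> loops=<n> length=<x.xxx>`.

segments=10 loops=1 length=6.839

cell (4,2): code 0100 → (4.808,3.000)–(5.000,2.096)
cell (4,3): code 1000 → (5.000,3.286)–(4.808,3.000)
cell (5,1): code 0100 → (5.042,2.000)–(6.000,1.560)
cell (5,2): code 1110 → (5.000,2.096)–(5.042,2.000)
cell (5,3): code 1001 → (6.000,3.827)–(5.000,3.286)
cell (6,1): code 0010 → (6.000,1.560)–(6.768,2.000)
cell (6,2): code 0111 → (6.768,2.000)–(7.000,2.720)
cell (6,3): code 1001 → (7.000,3.088)–(6.000,3.827)
cell (7,2): code 0010 → (7.000,2.720)–(7.057,3.000)
cell (7,3): code 0001 → (7.057,3.000)–(7.000,3.088)
total: 10 segments, chained into 1 closed loop(s), length Σ = 6.839318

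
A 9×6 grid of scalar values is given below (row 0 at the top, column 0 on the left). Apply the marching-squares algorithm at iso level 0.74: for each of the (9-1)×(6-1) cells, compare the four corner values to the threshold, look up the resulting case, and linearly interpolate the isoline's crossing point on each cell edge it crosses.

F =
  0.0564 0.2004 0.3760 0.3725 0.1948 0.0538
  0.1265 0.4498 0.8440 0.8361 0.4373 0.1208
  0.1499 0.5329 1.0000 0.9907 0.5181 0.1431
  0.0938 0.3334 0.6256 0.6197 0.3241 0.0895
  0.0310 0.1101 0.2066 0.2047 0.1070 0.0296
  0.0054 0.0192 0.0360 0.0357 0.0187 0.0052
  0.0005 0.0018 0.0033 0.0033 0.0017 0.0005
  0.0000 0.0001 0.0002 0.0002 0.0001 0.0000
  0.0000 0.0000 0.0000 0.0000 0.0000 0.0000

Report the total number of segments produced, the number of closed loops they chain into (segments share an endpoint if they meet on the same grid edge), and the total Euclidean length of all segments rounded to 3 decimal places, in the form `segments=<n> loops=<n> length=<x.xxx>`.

segments=8 loops=1 length=6.495

cell (0,1): code 0100 → (0.778,2.000)–(1.000,1.736)
cell (0,2): code 1100 → (0.793,3.000)–(0.778,2.000)
cell (0,3): code 1000 → (1.000,3.241)–(0.793,3.000)
cell (1,1): code 0110 → (1.000,1.736)–(2.000,1.443)
cell (1,3): code 1001 → (2.000,3.530)–(1.000,3.241)
cell (2,1): code 0010 → (2.000,1.443)–(2.694,2.000)
cell (2,2): code 0011 → (2.694,2.000)–(2.676,3.000)
cell (2,3): code 0001 → (2.676,3.000)–(2.000,3.530)
total: 8 segments, chained into 1 closed loop(s), length Σ = 6.495216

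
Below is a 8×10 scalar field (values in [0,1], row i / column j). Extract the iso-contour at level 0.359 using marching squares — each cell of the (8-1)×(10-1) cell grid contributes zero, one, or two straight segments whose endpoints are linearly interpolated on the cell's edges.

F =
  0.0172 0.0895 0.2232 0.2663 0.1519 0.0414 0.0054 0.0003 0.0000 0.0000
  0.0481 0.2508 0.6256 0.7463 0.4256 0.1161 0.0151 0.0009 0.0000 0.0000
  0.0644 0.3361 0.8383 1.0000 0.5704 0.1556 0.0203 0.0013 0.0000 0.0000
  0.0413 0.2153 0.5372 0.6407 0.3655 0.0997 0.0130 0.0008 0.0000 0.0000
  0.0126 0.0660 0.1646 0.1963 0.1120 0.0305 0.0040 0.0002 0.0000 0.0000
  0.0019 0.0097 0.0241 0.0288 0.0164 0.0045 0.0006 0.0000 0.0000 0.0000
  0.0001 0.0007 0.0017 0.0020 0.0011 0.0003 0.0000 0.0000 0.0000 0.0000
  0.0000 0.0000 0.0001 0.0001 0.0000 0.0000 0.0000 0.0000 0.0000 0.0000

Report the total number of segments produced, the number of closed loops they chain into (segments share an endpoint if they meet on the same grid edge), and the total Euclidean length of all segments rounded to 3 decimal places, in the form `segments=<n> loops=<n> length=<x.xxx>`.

cell (0,1): code 0100 → (0.337,2.000)–(1.000,1.289)
cell (0,2): code 1100 → (0.193,3.000)–(0.337,2.000)
cell (0,3): code 1100 → (0.757,4.000)–(0.193,3.000)
cell (0,4): code 1000 → (1.000,4.215)–(0.757,4.000)
cell (1,1): code 0110 → (1.000,1.289)–(2.000,1.046)
cell (1,4): code 1001 → (2.000,4.510)–(1.000,4.215)
cell (2,1): code 0110 → (2.000,1.046)–(3.000,1.446)
cell (2,4): code 1001 → (3.000,4.024)–(2.000,4.510)
cell (3,1): code 0010 → (3.000,1.446)–(3.478,2.000)
cell (3,2): code 0011 → (3.478,2.000)–(3.634,3.000)
cell (3,3): code 0011 → (3.634,3.000)–(3.026,4.000)
cell (3,4): code 0001 → (3.026,4.000)–(3.000,4.024)
total: 12 segments, chained into 1 closed loop(s), length Σ = 10.665009

segments=12 loops=1 length=10.665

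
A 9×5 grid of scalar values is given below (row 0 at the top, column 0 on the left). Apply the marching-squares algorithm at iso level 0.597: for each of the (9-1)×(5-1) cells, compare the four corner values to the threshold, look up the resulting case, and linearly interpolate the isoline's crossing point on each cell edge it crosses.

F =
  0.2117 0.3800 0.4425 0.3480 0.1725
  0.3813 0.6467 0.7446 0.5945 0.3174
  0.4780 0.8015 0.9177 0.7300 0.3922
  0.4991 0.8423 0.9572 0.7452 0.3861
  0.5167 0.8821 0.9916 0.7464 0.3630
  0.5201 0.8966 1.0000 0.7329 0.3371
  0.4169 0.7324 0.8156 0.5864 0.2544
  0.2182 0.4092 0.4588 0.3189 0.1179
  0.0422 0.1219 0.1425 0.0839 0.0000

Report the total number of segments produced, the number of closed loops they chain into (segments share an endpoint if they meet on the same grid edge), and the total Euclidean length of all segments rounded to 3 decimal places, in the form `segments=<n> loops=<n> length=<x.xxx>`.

segments=18 loops=1 length=15.483

cell (0,0): code 0100 → (0.814,1.000)–(1.000,0.813)
cell (0,1): code 1100 → (0.511,2.000)–(0.814,1.000)
cell (0,2): code 1000 → (1.000,2.983)–(0.511,2.000)
cell (1,0): code 0110 → (1.000,0.813)–(2.000,0.368)
cell (1,2): code 1101 → (1.018,3.000)–(1.000,2.983)
cell (1,3): code 1000 → (2.000,3.394)–(1.018,3.000)
cell (2,0): code 0110 → (2.000,0.368)–(3.000,0.285)
cell (2,3): code 1001 → (3.000,3.413)–(2.000,3.394)
cell (3,0): code 0110 → (3.000,0.285)–(4.000,0.220)
cell (3,3): code 1001 → (4.000,3.390)–(3.000,3.413)
cell (4,0): code 0110 → (4.000,0.220)–(5.000,0.204)
cell (4,3): code 1001 → (5.000,3.343)–(4.000,3.390)
cell (5,0): code 0110 → (5.000,0.204)–(6.000,0.571)
cell (5,2): code 1011 → (6.000,2.954)–(5.928,3.000)
cell (5,3): code 0001 → (5.928,3.000)–(5.000,3.343)
cell (6,0): code 0010 → (6.000,0.571)–(6.419,1.000)
cell (6,1): code 0011 → (6.419,1.000)–(6.613,2.000)
cell (6,2): code 0001 → (6.613,2.000)–(6.000,2.954)
total: 18 segments, chained into 1 closed loop(s), length Σ = 15.483014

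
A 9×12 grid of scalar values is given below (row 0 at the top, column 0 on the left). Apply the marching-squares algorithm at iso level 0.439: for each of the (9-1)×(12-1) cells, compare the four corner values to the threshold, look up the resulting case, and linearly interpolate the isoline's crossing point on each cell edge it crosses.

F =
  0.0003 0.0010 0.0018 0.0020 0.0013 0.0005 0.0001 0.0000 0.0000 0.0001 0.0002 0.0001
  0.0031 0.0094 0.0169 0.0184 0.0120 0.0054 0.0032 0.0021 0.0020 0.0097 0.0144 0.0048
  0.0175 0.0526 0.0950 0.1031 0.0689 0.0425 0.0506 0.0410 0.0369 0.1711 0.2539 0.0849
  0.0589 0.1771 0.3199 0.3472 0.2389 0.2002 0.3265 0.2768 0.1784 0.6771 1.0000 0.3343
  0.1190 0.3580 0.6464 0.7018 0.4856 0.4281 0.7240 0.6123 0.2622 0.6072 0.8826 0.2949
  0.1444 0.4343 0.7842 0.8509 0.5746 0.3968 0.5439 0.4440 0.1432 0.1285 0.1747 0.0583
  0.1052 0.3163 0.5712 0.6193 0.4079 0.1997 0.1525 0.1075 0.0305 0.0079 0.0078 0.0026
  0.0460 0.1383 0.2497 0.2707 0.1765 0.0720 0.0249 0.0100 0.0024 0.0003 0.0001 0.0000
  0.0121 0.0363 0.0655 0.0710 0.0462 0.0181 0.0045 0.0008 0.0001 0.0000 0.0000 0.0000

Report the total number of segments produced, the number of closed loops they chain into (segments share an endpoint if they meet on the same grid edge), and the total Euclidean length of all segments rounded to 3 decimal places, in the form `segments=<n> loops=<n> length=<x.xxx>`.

segments=28 loops=3 length=25.450

cell (2,8): code 0100 → (2.529,9.000)–(3.000,8.523)
cell (2,9): code 1100 → (2.248,10.000)–(2.529,9.000)
cell (2,10): code 1000 → (3.000,10.843)–(2.248,10.000)
cell (3,1): code 0100 → (3.365,2.000)–(4.000,1.281)
cell (3,2): code 1100 → (3.259,3.000)–(3.365,2.000)
cell (3,3): code 1100 → (3.811,4.000)–(3.259,3.000)
cell (3,4): code 1000 → (4.000,4.810)–(3.811,4.000)
cell (3,5): code 0100 → (3.283,6.000)–(4.000,5.037)
cell (3,6): code 1100 → (3.483,7.000)–(3.283,6.000)
cell (3,7): code 1000 → (4.000,7.495)–(3.483,7.000)
cell (3,8): code 0110 → (3.000,8.523)–(4.000,8.512)
cell (3,10): code 1001 → (4.000,10.755)–(3.000,10.843)
cell (4,1): code 0110 → (4.000,1.281)–(5.000,1.013)
cell (4,4): code 1001 → (5.000,4.763)–(4.000,4.810)
cell (4,5): code 0110 → (4.000,5.037)–(5.000,5.287)
cell (4,7): code 1001 → (5.000,7.017)–(4.000,7.495)
cell (4,8): code 0010 → (4.000,8.512)–(4.351,9.000)
cell (4,9): code 0011 → (4.351,9.000)–(4.627,10.000)
cell (4,10): code 0001 → (4.627,10.000)–(4.000,10.755)
cell (5,1): code 0110 → (5.000,1.013)–(6.000,1.481)
cell (5,3): code 1011 → (6.000,3.853)–(5.813,4.000)
cell (5,4): code 0001 → (5.813,4.000)–(5.000,4.763)
cell (5,5): code 0010 → (5.000,5.287)–(5.268,6.000)
cell (5,6): code 0011 → (5.268,6.000)–(5.015,7.000)
cell (5,7): code 0001 → (5.015,7.000)–(5.000,7.017)
cell (6,1): code 0010 → (6.000,1.481)–(6.411,2.000)
cell (6,2): code 0011 → (6.411,2.000)–(6.517,3.000)
cell (6,3): code 0001 → (6.517,3.000)–(6.000,3.853)
total: 28 segments, chained into 3 closed loop(s), length Σ = 25.450215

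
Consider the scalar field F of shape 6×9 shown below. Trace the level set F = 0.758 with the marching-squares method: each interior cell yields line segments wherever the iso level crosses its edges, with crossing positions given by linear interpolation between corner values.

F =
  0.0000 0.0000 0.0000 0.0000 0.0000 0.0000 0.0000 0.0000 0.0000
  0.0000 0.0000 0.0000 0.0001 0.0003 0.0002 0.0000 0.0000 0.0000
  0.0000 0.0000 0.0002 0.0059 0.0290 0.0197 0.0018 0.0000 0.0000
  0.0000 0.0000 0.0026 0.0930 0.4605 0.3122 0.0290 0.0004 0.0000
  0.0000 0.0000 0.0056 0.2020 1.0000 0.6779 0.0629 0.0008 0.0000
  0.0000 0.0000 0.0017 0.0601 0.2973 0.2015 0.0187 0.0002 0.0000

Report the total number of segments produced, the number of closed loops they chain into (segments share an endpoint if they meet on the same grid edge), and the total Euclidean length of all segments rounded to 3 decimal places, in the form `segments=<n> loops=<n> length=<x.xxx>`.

cell (3,3): code 0100 → (3.551,4.000)–(4.000,3.697)
cell (3,4): code 1000 → (4.000,4.751)–(3.551,4.000)
cell (4,3): code 0010 → (4.000,3.697)–(4.344,4.000)
cell (4,4): code 0001 → (4.344,4.000)–(4.000,4.751)
total: 4 segments, chained into 1 closed loop(s), length Σ = 2.701857

segments=4 loops=1 length=2.702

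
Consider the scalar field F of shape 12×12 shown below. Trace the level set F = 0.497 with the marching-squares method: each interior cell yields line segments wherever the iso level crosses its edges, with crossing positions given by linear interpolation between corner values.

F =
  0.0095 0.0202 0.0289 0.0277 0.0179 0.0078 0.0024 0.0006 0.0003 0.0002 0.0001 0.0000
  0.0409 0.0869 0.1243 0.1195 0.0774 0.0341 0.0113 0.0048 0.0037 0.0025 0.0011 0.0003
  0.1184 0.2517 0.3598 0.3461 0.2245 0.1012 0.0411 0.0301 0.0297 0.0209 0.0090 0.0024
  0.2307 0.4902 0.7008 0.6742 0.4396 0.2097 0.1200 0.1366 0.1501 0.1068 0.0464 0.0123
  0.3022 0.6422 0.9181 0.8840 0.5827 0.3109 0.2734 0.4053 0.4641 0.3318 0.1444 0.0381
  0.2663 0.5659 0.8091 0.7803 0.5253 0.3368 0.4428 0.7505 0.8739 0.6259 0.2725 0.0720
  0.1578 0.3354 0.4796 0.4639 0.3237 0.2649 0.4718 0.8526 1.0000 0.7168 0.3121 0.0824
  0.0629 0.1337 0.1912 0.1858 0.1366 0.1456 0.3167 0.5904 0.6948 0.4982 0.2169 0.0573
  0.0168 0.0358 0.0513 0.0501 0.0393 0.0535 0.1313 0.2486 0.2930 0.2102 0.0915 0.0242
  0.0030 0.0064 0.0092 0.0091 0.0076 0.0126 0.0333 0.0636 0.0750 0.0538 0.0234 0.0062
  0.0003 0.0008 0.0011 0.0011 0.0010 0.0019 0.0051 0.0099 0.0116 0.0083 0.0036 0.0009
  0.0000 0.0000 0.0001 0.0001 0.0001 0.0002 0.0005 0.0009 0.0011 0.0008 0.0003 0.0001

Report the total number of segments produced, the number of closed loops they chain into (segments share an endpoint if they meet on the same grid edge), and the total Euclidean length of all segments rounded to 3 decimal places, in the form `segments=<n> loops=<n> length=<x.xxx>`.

cell (2,1): code 0100 → (2.402,2.000)–(3.000,1.032)
cell (2,2): code 1100 → (2.460,3.000)–(2.402,2.000)
cell (2,3): code 1000 → (3.000,3.755)–(2.460,3.000)
cell (3,0): code 0100 → (3.045,1.000)–(4.000,0.573)
cell (3,1): code 1110 → (3.000,1.032)–(3.045,1.000)
cell (3,3): code 1101 → (3.401,4.000)–(3.000,3.755)
cell (3,4): code 1000 → (4.000,4.315)–(3.401,4.000)
cell (4,0): code 0110 → (4.000,0.573)–(5.000,0.770)
cell (4,4): code 1001 → (5.000,4.150)–(4.000,4.315)
cell (4,6): code 0100 → (4.266,7.000)–(5.000,6.176)
cell (4,7): code 1100 → (4.080,8.000)–(4.266,7.000)
cell (4,8): code 1100 → (4.562,9.000)–(4.080,8.000)
cell (4,9): code 1000 → (5.000,9.365)–(4.562,9.000)
cell (5,0): code 0010 → (5.000,0.770)–(5.299,1.000)
cell (5,1): code 0011 → (5.299,1.000)–(5.947,2.000)
cell (5,2): code 0011 → (5.947,2.000)–(5.895,3.000)
cell (5,3): code 0011 → (5.895,3.000)–(5.140,4.000)
cell (5,4): code 0001 → (5.140,4.000)–(5.000,4.150)
cell (5,6): code 0110 → (5.000,6.176)–(6.000,6.066)
cell (5,9): code 1001 → (6.000,9.543)–(5.000,9.365)
cell (6,6): code 0110 → (6.000,6.066)–(7.000,6.659)
cell (6,9): code 1001 → (7.000,9.004)–(6.000,9.543)
cell (7,6): code 0010 → (7.000,6.659)–(7.273,7.000)
cell (7,7): code 0011 → (7.273,7.000)–(7.492,8.000)
cell (7,8): code 0011 → (7.492,8.000)–(7.004,9.000)
cell (7,9): code 0001 → (7.004,9.000)–(7.000,9.004)
total: 26 segments, chained into 2 closed loop(s), length Σ = 22.077864

segments=26 loops=2 length=22.078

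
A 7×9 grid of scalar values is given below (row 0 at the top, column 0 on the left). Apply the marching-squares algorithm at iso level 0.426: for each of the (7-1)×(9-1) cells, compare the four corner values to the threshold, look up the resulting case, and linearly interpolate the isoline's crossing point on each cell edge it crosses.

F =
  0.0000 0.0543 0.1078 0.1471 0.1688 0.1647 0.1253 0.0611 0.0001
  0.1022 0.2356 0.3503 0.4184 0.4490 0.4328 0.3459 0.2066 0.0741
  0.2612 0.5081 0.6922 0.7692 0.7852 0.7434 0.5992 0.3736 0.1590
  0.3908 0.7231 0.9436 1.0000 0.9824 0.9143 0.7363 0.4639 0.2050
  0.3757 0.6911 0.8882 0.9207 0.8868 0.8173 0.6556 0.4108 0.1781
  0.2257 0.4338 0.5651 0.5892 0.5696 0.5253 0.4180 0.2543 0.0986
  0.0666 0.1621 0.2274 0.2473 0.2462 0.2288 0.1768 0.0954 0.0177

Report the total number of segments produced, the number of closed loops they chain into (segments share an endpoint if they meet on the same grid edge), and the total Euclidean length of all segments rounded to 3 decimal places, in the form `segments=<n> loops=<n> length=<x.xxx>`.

segments=24 loops=1 length=18.730

cell (0,3): code 0100 → (0.918,4.000)–(1.000,3.248)
cell (0,4): code 1100 → (0.975,5.000)–(0.918,4.000)
cell (0,5): code 1000 → (1.000,5.078)–(0.975,5.000)
cell (1,0): code 0100 → (1.699,1.000)–(2.000,0.667)
cell (1,1): code 1100 → (1.221,2.000)–(1.699,1.000)
cell (1,2): code 1100 → (1.022,3.000)–(1.221,2.000)
cell (1,3): code 1110 → (1.000,3.248)–(1.022,3.000)
cell (1,5): code 1101 → (1.316,6.000)–(1.000,5.078)
cell (1,6): code 1000 → (2.000,6.768)–(1.316,6.000)
cell (2,0): code 0110 → (2.000,0.667)–(3.000,0.106)
cell (2,6): code 1101 → (2.580,7.000)–(2.000,6.768)
cell (2,7): code 1000 → (3.000,7.146)–(2.580,7.000)
cell (3,0): code 0110 → (3.000,0.106)–(4.000,0.159)
cell (3,6): code 1011 → (4.000,6.938)–(3.714,7.000)
cell (3,7): code 0001 → (3.714,7.000)–(3.000,7.146)
cell (4,0): code 0110 → (4.000,0.159)–(5.000,0.963)
cell (4,5): code 1011 → (5.000,5.925)–(4.966,6.000)
cell (4,6): code 0001 → (4.966,6.000)–(4.000,6.938)
cell (5,0): code 0010 → (5.000,0.963)–(5.029,1.000)
cell (5,1): code 0011 → (5.029,1.000)–(5.412,2.000)
cell (5,2): code 0011 → (5.412,2.000)–(5.477,3.000)
cell (5,3): code 0011 → (5.477,3.000)–(5.444,4.000)
cell (5,4): code 0011 → (5.444,4.000)–(5.335,5.000)
cell (5,5): code 0001 → (5.335,5.000)–(5.000,5.925)
total: 24 segments, chained into 1 closed loop(s), length Σ = 18.729677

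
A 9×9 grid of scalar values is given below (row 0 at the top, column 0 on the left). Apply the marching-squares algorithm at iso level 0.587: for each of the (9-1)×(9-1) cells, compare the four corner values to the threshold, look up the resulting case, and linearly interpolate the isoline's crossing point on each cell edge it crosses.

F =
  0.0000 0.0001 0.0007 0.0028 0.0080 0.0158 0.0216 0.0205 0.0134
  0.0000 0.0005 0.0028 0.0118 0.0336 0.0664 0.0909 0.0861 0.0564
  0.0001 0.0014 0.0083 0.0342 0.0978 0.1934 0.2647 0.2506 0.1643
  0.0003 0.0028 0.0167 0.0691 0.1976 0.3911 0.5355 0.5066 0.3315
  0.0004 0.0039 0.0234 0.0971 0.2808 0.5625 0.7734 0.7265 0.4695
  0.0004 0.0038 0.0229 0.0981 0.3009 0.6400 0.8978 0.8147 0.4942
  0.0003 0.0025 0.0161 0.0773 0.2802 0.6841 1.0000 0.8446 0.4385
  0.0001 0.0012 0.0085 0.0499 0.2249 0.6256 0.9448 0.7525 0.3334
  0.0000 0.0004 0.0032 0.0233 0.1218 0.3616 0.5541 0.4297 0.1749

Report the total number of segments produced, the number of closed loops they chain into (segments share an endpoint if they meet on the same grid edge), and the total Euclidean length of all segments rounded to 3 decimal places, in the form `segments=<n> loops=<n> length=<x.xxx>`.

cell (3,5): code 0100 → (3.216,6.000)–(4.000,5.116)
cell (3,6): code 1100 → (3.366,7.000)–(3.216,6.000)
cell (3,7): code 1000 → (4.000,7.543)–(3.366,7.000)
cell (4,4): code 0100 → (4.316,5.000)–(5.000,4.844)
cell (4,5): code 1110 → (4.000,5.116)–(4.316,5.000)
cell (4,7): code 1001 → (5.000,7.710)–(4.000,7.543)
cell (5,4): code 0110 → (5.000,4.844)–(6.000,4.760)
cell (5,7): code 1001 → (6.000,7.634)–(5.000,7.710)
cell (6,4): code 0110 → (6.000,4.760)–(7.000,4.904)
cell (6,7): code 1001 → (7.000,7.395)–(6.000,7.634)
cell (7,4): code 0010 → (7.000,4.904)–(7.146,5.000)
cell (7,5): code 0011 → (7.146,5.000)–(7.916,6.000)
cell (7,6): code 0011 → (7.916,6.000)–(7.513,7.000)
cell (7,7): code 0001 → (7.513,7.000)–(7.000,7.395)
total: 14 segments, chained into 1 closed loop(s), length Σ = 12.286643

segments=14 loops=1 length=12.287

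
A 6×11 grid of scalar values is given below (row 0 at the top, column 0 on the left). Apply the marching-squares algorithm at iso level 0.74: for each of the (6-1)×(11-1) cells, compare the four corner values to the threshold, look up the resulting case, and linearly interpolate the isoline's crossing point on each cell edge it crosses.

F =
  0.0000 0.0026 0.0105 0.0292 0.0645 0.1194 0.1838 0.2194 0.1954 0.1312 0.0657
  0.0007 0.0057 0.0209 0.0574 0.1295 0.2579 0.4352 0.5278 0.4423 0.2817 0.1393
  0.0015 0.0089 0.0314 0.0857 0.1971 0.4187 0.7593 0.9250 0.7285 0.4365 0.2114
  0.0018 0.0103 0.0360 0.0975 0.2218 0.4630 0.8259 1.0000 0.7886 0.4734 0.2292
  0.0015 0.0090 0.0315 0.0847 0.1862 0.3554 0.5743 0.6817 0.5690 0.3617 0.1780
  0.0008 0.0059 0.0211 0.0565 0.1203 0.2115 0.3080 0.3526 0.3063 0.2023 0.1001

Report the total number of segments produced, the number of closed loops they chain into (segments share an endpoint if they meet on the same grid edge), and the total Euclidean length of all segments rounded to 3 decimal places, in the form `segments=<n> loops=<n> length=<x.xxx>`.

cell (1,5): code 0100 → (1.940,6.000)–(2.000,5.943)
cell (1,6): code 1100 → (1.534,7.000)–(1.940,6.000)
cell (1,7): code 1000 → (2.000,7.941)–(1.534,7.000)
cell (2,5): code 0110 → (2.000,5.943)–(3.000,5.763)
cell (2,7): code 1101 → (2.191,8.000)–(2.000,7.941)
cell (2,8): code 1000 → (3.000,8.154)–(2.191,8.000)
cell (3,5): code 0010 → (3.000,5.763)–(3.341,6.000)
cell (3,6): code 0011 → (3.341,6.000)–(3.817,7.000)
cell (3,7): code 0011 → (3.817,7.000)–(3.221,8.000)
cell (3,8): code 0001 → (3.221,8.000)–(3.000,8.154)
total: 10 segments, chained into 1 closed loop(s), length Σ = 7.207666

segments=10 loops=1 length=7.208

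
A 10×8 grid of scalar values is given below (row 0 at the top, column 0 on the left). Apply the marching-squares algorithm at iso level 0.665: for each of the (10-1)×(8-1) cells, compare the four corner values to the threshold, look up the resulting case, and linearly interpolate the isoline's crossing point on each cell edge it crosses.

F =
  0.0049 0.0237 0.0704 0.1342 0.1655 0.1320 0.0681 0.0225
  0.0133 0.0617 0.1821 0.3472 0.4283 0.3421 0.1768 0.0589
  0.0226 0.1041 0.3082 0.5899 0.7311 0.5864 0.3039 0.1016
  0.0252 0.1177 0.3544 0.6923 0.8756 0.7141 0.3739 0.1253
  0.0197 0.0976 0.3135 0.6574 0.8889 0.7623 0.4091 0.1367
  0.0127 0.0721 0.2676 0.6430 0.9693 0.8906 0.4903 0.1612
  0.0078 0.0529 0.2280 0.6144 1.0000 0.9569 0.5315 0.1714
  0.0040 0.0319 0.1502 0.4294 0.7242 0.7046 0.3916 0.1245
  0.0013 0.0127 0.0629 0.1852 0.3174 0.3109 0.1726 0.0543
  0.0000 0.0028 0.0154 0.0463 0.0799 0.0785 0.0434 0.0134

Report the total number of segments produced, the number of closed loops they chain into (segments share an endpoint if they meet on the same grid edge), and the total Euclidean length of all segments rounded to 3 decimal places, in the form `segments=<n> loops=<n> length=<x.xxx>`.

cell (1,3): code 0100 → (1.782,4.000)–(2.000,3.532)
cell (1,4): code 1000 → (2.000,4.457)–(1.782,4.000)
cell (2,2): code 0100 → (2.733,3.000)–(3.000,2.919)
cell (2,3): code 1110 → (2.000,3.532)–(2.733,3.000)
cell (2,4): code 1101 → (2.616,5.000)–(2.000,4.457)
cell (2,5): code 1000 → (3.000,5.144)–(2.616,5.000)
cell (3,2): code 0010 → (3.000,2.919)–(3.782,3.000)
cell (3,3): code 0111 → (3.782,3.000)–(4.000,3.033)
cell (3,5): code 1001 → (4.000,5.275)–(3.000,5.144)
cell (4,3): code 0110 → (4.000,3.033)–(5.000,3.067)
cell (4,5): code 1001 → (5.000,5.564)–(4.000,5.275)
cell (5,3): code 0110 → (5.000,3.067)–(6.000,3.131)
cell (5,5): code 1001 → (6.000,5.686)–(5.000,5.564)
cell (6,3): code 0110 → (6.000,3.131)–(7.000,3.799)
cell (6,5): code 1001 → (7.000,5.127)–(6.000,5.686)
cell (7,3): code 0010 → (7.000,3.799)–(7.146,4.000)
cell (7,4): code 0011 → (7.146,4.000)–(7.101,5.000)
cell (7,5): code 0001 → (7.101,5.000)–(7.000,5.127)
total: 18 segments, chained into 1 closed loop(s), length Σ = 13.264095

segments=18 loops=1 length=13.264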